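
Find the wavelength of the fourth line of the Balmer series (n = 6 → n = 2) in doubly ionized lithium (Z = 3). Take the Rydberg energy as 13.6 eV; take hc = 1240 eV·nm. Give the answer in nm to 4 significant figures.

45.59 nm

The Balmer series terminates on n_f = 2; the fourth line has n_i = 2+4 = 6.
ΔE = 122.4 × (1/2² − 1/6²) = 27.20 eV.
λ = 1240 / 27.20 = 45.59 nm.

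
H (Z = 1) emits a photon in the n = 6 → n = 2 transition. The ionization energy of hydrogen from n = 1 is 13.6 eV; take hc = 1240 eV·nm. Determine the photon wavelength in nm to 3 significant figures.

410 nm

ΔE = 13.60 × (1/2² − 1/6²) = 13.60 × 0.2222 = 3.022 eV.
λ = hc/ΔE = 1240 / 3.022 = 410 nm.
This line belongs to the Balmer series.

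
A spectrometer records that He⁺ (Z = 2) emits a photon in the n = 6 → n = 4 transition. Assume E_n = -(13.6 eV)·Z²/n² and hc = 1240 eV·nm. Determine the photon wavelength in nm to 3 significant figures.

For Z = 2 the level energies scale as Z², so the effective Rydberg energy is 13.6 × 4 = 54.40 eV.
ΔE = 54.40 × (1/4² − 1/6²) = 54.40 × 0.03472 = 1.889 eV.
λ = hc/ΔE = 1240 / 1.889 = 656 nm.

656 nm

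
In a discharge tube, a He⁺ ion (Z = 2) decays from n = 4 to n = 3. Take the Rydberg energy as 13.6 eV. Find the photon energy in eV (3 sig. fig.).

The Bohr energies scale as Z², so for Z = 2: E_n = −54.40/n² eV.
E_4 = −54.40/16 = −3.400 eV and E_3 = −54.40/9 = −6.044 eV.
The photon energy is |E_4 − E_3| = 2.64 eV.

2.64 eV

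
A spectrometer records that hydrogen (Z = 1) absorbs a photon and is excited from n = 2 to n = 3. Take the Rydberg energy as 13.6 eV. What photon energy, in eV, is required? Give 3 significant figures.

1.89 eV

E_3 = −13.60/9 = −1.511 eV and E_2 = −13.60/4 = −3.400 eV.
The photon energy is |E_3 − E_2| = 1.89 eV.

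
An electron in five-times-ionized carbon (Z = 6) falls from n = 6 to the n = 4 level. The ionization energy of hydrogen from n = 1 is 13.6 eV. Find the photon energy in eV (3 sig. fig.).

The Bohr energies scale as Z², so for Z = 6: E_n = −489.6/n² eV.
E_6 = −489.6/36 = −13.60 eV and E_4 = −489.6/16 = −30.60 eV.
The photon energy is |E_6 − E_4| = 17.0 eV.

17.0 eV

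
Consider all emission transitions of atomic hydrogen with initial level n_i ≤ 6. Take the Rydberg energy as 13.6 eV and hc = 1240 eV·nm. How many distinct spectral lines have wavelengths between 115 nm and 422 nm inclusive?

Enumerate all n_i → n_f pairs with 1 ≤ n_f < n_i ≤ 6 and compute λ = 1240 / [13.6·1·(1/n_f² − 1/n_i²)].
Lines falling in [115, 422] nm: 2→1 (121.6 nm), 6→2 (410.3 nm).

2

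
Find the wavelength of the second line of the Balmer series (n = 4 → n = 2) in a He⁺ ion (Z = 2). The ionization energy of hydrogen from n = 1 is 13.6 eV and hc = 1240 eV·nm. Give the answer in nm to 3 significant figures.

The Balmer series terminates on n_f = 2; the second line has n_i = 2+2 = 4.
ΔE = 54.40 × (1/2² − 1/4²) = 10.20 eV.
λ = 1240 / 10.20 = 122 nm.

122 nm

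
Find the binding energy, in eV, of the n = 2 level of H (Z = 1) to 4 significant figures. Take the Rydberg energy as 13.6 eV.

E_2 = −13.60/4 = −3.400 eV, so ionization (to E = 0) requires 3.400 eV.

3.400 eV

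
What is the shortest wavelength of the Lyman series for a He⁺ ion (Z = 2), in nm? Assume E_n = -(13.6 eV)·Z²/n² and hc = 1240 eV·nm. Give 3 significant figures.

22.8 nm

The Lyman series has lower level n_f = 1; the series limit corresponds to n_i → ∞.
ΔE_max = 13.6 × 4 / 1² = 54.40 eV.
λ_min = 1240 / 54.40 = 22.8 nm.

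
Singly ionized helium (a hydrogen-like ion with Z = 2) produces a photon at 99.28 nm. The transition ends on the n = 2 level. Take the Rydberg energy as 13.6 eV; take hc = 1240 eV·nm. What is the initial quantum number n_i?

The photon energy is ΔE = hc/λ = 1240 / 99.28 = 12.49 eV.
With Z = 2, ΔE = 54.40 × (1/n_f² − 1/n_i²), so 1/n_f² − 1/n_i² = 0.2296.
With n_f = 2: 1/n_i² = 1/4 − 0.2296 = 0.02041, so n_i ≈ 7.00.

n_i = 7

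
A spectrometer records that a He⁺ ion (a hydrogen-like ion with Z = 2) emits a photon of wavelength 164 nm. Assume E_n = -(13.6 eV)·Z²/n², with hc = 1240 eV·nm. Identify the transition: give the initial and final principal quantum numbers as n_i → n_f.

n_i = 3, n_f = 2

The photon energy is ΔE = hc/λ = 1240 / 164 = 7.561 eV.
With Z = 2, ΔE = 54.40 × (1/n_f² − 1/n_i²), so 1/n_f² − 1/n_i² = 0.1390.
Trying n_f = 2 gives 1/n_i² = 0.1110, i.e. n_i ≈ 3; this pair matches.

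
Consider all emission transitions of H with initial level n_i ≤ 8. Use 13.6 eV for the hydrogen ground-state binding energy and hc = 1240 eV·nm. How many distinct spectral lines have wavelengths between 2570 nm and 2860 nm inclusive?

Enumerate all n_i → n_f pairs with 1 ≤ n_f < n_i ≤ 8 and compute λ = 1240 / [13.6·1·(1/n_f² − 1/n_i²)].
Lines falling in [2570, 2860] nm: 6→4 (2626 nm).

1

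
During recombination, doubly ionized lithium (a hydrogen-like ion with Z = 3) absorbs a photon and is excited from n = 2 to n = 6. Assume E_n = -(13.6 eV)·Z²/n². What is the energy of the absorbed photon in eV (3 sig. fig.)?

The Bohr energies scale as Z², so for Z = 3: E_n = −122.4/n² eV.
E_6 = −122.4/36 = −3.400 eV and E_2 = −122.4/4 = −30.60 eV.
The photon energy is |E_6 − E_2| = 27.2 eV.

27.2 eV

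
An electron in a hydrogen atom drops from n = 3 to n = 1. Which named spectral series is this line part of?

Lyman

The series is set by the lower level: n_f = 1 is the Lyman series.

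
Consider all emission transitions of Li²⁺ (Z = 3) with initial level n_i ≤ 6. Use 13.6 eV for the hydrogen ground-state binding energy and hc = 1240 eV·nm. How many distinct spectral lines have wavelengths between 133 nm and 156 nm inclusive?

1

Enumerate all n_i → n_f pairs with 1 ≤ n_f < n_i ≤ 6 and compute λ = 1240 / [13.6·9·(1/n_f² − 1/n_i²)].
Lines falling in [133, 156] nm: 5→3 (142.5 nm).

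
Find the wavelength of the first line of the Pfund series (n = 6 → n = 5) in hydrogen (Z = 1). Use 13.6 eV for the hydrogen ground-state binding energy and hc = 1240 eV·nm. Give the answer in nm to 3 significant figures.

The Pfund series terminates on n_f = 5; the first line has n_i = 5+1 = 6.
ΔE = 13.60 × (1/5² − 1/6²) = 0.1662 eV.
λ = 1240 / 0.1662 = 7460 nm.

7460 nm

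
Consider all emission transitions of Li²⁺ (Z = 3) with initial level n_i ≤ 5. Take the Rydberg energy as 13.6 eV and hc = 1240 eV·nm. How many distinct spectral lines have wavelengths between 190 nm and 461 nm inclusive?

Enumerate all n_i → n_f pairs with 1 ≤ n_f < n_i ≤ 5 and compute λ = 1240 / [13.6·9·(1/n_f² − 1/n_i²)].
Lines falling in [190, 461] nm: 4→3 (208.4 nm), 5→4 (450.3 nm).

2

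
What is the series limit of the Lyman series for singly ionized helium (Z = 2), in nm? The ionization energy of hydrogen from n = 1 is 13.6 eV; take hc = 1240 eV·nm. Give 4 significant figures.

The Lyman series has lower level n_f = 1; the series limit corresponds to n_i → ∞.
ΔE_max = 13.6 × 4 / 1² = 54.40 eV.
λ_min = 1240 / 54.40 = 22.79 nm.

22.79 nm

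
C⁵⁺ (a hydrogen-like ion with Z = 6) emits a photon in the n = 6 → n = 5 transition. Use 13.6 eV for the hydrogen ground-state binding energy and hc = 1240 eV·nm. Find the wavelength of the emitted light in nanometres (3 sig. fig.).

207 nm

For Z = 6 the level energies scale as Z², so the effective Rydberg energy is 13.6 × 36 = 489.6 eV.
ΔE = 489.6 × (1/5² − 1/6²) = 489.6 × 0.01222 = 5.984 eV.
λ = hc/ΔE = 1240 / 5.984 = 207 nm.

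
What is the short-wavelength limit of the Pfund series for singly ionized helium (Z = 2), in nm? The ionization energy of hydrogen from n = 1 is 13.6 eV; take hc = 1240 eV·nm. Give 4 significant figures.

The Pfund series has lower level n_f = 5; the series limit corresponds to n_i → ∞.
ΔE_max = 13.6 × 4 / 5² = 2.176 eV.
λ_min = 1240 / 2.176 = 569.9 nm.

569.9 nm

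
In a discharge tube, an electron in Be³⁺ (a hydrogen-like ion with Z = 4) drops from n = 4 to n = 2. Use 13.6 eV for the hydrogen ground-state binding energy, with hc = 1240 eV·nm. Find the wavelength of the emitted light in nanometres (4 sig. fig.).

For Z = 4 the level energies scale as Z², so the effective Rydberg energy is 13.6 × 16 = 217.6 eV.
ΔE = 217.6 × (1/2² − 1/4²) = 217.6 × 0.1875 = 40.80 eV.
λ = hc/ΔE = 1240 / 40.80 = 30.39 nm.

30.39 nm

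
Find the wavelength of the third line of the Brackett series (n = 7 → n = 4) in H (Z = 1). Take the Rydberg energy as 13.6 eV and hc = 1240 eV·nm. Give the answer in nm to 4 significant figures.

The Brackett series terminates on n_f = 4; the third line has n_i = 4+3 = 7.
ΔE = 13.60 × (1/4² − 1/7²) = 0.5724 eV.
λ = 1240 / 0.5724 = 2166 nm.

2166 nm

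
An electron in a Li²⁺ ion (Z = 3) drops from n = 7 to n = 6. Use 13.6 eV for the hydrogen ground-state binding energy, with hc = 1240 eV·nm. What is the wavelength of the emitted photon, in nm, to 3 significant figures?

For Z = 3 the level energies scale as Z², so the effective Rydberg energy is 13.6 × 9 = 122.4 eV.
ΔE = 122.4 × (1/6² − 1/7²) = 122.4 × 0.007370 = 0.9020 eV.
λ = hc/ΔE = 1240 / 0.9020 = 1370 nm.

1370 nm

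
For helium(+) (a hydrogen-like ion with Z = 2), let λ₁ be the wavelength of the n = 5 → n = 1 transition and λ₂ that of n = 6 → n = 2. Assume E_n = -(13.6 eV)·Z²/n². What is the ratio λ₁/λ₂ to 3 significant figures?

0.231

λ ∝ 1/ΔE ∝ 1/(1/n_f² − 1/n_i²), and the Z² and hc factors cancel in the ratio.
λ₁/λ₂ = (1/2² − 1/6²)/(1/1² − 1/5²) = 0.2222/0.9600 = 0.231.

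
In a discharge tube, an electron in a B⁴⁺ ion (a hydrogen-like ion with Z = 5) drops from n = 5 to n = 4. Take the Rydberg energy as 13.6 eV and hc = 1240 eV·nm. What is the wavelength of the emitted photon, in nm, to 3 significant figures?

162 nm

For Z = 5 the level energies scale as Z², so the effective Rydberg energy is 13.6 × 25 = 340.0 eV.
ΔE = 340.0 × (1/4² − 1/5²) = 340.0 × 0.02250 = 7.650 eV.
λ = hc/ΔE = 1240 / 7.650 = 162 nm.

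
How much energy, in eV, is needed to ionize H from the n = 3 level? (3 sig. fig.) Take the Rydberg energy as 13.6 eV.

1.51 eV

E_3 = −13.60/9 = −1.51 eV, so ionization (to E = 0) requires 1.51 eV.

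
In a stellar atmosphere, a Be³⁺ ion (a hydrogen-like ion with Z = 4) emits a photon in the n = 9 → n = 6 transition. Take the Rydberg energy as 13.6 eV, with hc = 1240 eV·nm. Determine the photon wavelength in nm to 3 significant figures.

For Z = 4 the level energies scale as Z², so the effective Rydberg energy is 13.6 × 16 = 217.6 eV.
ΔE = 217.6 × (1/6² − 1/9²) = 217.6 × 0.01543 = 3.358 eV.
λ = hc/ΔE = 1240 / 3.358 = 369 nm.

369 nm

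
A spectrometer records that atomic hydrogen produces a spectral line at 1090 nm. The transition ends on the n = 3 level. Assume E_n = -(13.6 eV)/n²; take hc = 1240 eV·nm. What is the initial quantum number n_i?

n_i = 6

The photon energy is ΔE = hc/λ = 1240 / 1090 = 1.138 eV.
With Z = 1, ΔE = 13.60 × (1/n_f² − 1/n_i²), so 1/n_f² − 1/n_i² = 0.08365.
With n_f = 3: 1/n_i² = 1/9 − 0.08365 = 0.02746, so n_i ≈ 6.03.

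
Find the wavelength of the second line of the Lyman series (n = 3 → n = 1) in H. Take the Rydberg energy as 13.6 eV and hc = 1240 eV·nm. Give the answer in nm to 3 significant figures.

The Lyman series terminates on n_f = 1; the second line has n_i = 1+2 = 3.
ΔE = 13.60 × (1/1² − 1/3²) = 12.09 eV.
λ = 1240 / 12.09 = 103 nm.

103 nm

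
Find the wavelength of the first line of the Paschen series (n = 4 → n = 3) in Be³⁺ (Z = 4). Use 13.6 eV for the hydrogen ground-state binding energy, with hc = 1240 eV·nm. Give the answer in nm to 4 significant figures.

The Paschen series terminates on n_f = 3; the first line has n_i = 3+1 = 4.
ΔE = 217.6 × (1/3² − 1/4²) = 10.58 eV.
λ = 1240 / 10.58 = 117.2 nm.

117.2 nm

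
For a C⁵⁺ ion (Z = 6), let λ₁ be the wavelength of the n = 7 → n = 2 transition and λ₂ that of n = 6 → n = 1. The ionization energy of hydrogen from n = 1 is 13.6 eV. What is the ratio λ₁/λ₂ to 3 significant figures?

λ ∝ 1/ΔE ∝ 1/(1/n_f² − 1/n_i²), and the Z² and hc factors cancel in the ratio.
λ₁/λ₂ = (1/1² − 1/6²)/(1/2² − 1/7²) = 0.9722/0.2296 = 4.23.

4.23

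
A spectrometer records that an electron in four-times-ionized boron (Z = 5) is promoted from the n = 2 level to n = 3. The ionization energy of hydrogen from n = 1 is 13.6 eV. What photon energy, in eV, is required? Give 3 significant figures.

47.2 eV

The Bohr energies scale as Z², so for Z = 5: E_n = −340.0/n² eV.
E_3 = −340.0/9 = −37.78 eV and E_2 = −340.0/4 = −85.00 eV.
The photon energy is |E_3 − E_2| = 47.2 eV.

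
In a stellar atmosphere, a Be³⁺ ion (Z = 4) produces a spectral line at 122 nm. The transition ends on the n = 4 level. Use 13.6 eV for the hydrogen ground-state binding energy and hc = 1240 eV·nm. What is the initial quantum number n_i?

n_i = 8

The photon energy is ΔE = hc/λ = 1240 / 122 = 10.16 eV.
With Z = 4, ΔE = 217.6 × (1/n_f² − 1/n_i²), so 1/n_f² − 1/n_i² = 0.04671.
With n_f = 4: 1/n_i² = 1/16 − 0.04671 = 0.01579, so n_i ≈ 7.96.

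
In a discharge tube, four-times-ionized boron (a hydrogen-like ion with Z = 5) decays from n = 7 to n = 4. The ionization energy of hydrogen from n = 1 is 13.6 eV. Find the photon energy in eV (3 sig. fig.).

The Bohr energies scale as Z², so for Z = 5: E_n = −340.0/n² eV.
E_7 = −340.0/49 = −6.939 eV and E_4 = −340.0/16 = −21.25 eV.
The photon energy is |E_7 − E_4| = 14.3 eV.

14.3 eV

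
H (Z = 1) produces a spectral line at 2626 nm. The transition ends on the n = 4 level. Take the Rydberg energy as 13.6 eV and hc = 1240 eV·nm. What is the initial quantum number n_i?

n_i = 6

The photon energy is ΔE = hc/λ = 1240 / 2626 = 0.4722 eV.
With Z = 1, ΔE = 13.60 × (1/n_f² − 1/n_i²), so 1/n_f² − 1/n_i² = 0.03472.
With n_f = 4: 1/n_i² = 1/16 − 0.03472 = 0.02778, so n_i ≈ 6.00.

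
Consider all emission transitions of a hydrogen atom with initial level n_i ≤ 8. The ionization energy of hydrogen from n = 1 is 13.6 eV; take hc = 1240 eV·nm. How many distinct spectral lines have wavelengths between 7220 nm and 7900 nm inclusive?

Enumerate all n_i → n_f pairs with 1 ≤ n_f < n_i ≤ 8 and compute λ = 1240 / [13.6·1·(1/n_f² − 1/n_i²)].
Lines falling in [7220, 7900] nm: 6→5 (7460 nm), 8→6 (7503 nm).

2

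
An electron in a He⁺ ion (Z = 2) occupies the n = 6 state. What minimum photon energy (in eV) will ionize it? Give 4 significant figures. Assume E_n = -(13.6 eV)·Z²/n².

1.511 eV

E_n = −13.6 Z²/n² = −54.40/n² eV for Z = 2.
E_6 = −54.40/36 = −1.511 eV, so ionization (to E = 0) requires 1.511 eV.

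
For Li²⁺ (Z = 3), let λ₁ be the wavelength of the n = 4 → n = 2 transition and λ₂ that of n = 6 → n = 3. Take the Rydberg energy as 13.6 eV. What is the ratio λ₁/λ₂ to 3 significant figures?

λ ∝ 1/ΔE ∝ 1/(1/n_f² − 1/n_i²), and the Z² and hc factors cancel in the ratio.
λ₁/λ₂ = (1/3² − 1/6²)/(1/2² − 1/4²) = 0.08333/0.1875 = 0.444.

0.444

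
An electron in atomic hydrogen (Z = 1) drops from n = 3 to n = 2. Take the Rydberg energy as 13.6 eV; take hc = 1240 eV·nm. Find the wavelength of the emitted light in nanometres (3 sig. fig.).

ΔE = 13.60 × (1/2² − 1/3²) = 13.60 × 0.1389 = 1.889 eV.
λ = hc/ΔE = 1240 / 1.889 = 656 nm.

656 nm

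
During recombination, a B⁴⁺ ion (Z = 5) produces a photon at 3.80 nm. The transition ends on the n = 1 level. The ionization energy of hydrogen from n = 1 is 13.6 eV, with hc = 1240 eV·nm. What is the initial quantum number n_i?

n_i = 5

The photon energy is ΔE = hc/λ = 1240 / 3.80 = 326.3 eV.
With Z = 5, ΔE = 340.0 × (1/n_f² − 1/n_i²), so 1/n_f² − 1/n_i² = 0.9598.
With n_f = 1: 1/n_i² = 1/1 − 0.9598 = 0.04025, so n_i ≈ 4.98.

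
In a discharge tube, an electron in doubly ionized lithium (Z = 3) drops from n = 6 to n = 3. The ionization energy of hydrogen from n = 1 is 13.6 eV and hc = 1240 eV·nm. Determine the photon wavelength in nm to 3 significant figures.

For Z = 3 the level energies scale as Z², so the effective Rydberg energy is 13.6 × 9 = 122.4 eV.
ΔE = 122.4 × (1/3² − 1/6²) = 122.4 × 0.08333 = 10.20 eV.
λ = hc/ΔE = 1240 / 10.20 = 122 nm.

122 nm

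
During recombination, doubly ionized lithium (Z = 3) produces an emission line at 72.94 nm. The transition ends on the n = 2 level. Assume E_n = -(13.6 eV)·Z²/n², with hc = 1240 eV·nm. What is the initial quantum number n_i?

n_i = 3

The photon energy is ΔE = hc/λ = 1240 / 72.94 = 17.00 eV.
With Z = 3, ΔE = 122.4 × (1/n_f² − 1/n_i²), so 1/n_f² − 1/n_i² = 0.1389.
With n_f = 2: 1/n_i² = 1/4 − 0.1389 = 0.1111, so n_i ≈ 3.00.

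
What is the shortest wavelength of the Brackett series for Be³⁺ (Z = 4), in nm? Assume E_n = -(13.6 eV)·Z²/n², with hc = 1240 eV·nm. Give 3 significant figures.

91.2 nm

The Brackett series has lower level n_f = 4; the series limit corresponds to n_i → ∞.
ΔE_max = 13.6 × 16 / 4² = 13.60 eV.
λ_min = 1240 / 13.60 = 91.2 nm.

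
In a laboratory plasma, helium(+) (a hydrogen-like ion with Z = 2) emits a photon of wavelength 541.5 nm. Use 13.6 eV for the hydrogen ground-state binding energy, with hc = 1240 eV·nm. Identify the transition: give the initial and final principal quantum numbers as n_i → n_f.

n_i = 7, n_f = 4

The photon energy is ΔE = hc/λ = 1240 / 541.5 = 2.290 eV.
With Z = 2, ΔE = 54.40 × (1/n_f² − 1/n_i²), so 1/n_f² − 1/n_i² = 0.04209.
Trying n_f = 4 gives 1/n_i² = 0.02041, i.e. n_i ≈ 7; this pair matches.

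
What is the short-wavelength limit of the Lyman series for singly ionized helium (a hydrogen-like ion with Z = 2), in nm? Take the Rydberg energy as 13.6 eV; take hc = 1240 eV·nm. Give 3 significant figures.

The Lyman series has lower level n_f = 1; the series limit corresponds to n_i → ∞.
ΔE_max = 13.6 × 4 / 1² = 54.40 eV.
λ_min = 1240 / 54.40 = 22.8 nm.

22.8 nm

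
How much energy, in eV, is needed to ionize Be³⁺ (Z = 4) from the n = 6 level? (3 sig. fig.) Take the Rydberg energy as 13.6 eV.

E_n = −13.6 Z²/n² = −217.6/n² eV for Z = 4.
E_6 = −217.6/36 = −6.04 eV, so ionization (to E = 0) requires 6.04 eV.

6.04 eV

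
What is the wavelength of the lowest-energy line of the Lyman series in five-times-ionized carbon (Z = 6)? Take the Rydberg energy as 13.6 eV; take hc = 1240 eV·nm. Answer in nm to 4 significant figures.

The Lyman series terminates on n_f = 1; the first line has n_i = 1+1 = 2.
ΔE = 489.6 × (1/1² − 1/2²) = 367.2 eV.
λ = 1240 / 367.2 = 3.377 nm.

3.377 nm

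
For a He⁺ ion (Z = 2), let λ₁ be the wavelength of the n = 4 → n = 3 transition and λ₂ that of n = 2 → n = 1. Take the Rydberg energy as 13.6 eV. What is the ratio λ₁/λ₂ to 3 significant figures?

15.4

λ ∝ 1/ΔE ∝ 1/(1/n_f² − 1/n_i²), and the Z² and hc factors cancel in the ratio.
λ₁/λ₂ = (1/1² − 1/2²)/(1/3² − 1/4²) = 0.7500/0.04861 = 15.4.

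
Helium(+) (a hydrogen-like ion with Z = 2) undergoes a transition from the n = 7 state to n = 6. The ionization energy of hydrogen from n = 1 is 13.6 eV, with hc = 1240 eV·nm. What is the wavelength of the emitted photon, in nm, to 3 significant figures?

3090 nm

For Z = 2 the level energies scale as Z², so the effective Rydberg energy is 13.6 × 4 = 54.40 eV.
ΔE = 54.40 × (1/6² − 1/7²) = 54.40 × 0.007370 = 0.4009 eV.
λ = hc/ΔE = 1240 / 0.4009 = 3090 nm.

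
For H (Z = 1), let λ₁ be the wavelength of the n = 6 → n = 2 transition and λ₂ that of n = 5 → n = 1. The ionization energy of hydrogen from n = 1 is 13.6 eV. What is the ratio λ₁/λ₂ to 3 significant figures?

λ ∝ 1/ΔE ∝ 1/(1/n_f² − 1/n_i²), and the Z² and hc factors cancel in the ratio.
λ₁/λ₂ = (1/1² − 1/5²)/(1/2² − 1/6²) = 0.9600/0.2222 = 4.32.

4.32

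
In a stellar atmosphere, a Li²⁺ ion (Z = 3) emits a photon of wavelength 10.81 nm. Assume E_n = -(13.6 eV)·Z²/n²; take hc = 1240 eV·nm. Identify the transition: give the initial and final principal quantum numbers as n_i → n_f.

The photon energy is ΔE = hc/λ = 1240 / 10.81 = 114.7 eV.
With Z = 3, ΔE = 122.4 × (1/n_f² − 1/n_i²), so 1/n_f² − 1/n_i² = 0.9372.
Trying n_f = 1 gives 1/n_i² = 0.06284, i.e. n_i ≈ 4; this pair matches.

n_i = 4, n_f = 1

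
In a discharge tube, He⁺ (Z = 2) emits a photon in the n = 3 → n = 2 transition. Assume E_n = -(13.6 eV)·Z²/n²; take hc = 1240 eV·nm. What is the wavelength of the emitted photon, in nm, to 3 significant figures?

164 nm

For Z = 2 the level energies scale as Z², so the effective Rydberg energy is 13.6 × 4 = 54.40 eV.
ΔE = 54.40 × (1/2² − 1/3²) = 54.40 × 0.1389 = 7.556 eV.
λ = hc/ΔE = 1240 / 7.556 = 164 nm.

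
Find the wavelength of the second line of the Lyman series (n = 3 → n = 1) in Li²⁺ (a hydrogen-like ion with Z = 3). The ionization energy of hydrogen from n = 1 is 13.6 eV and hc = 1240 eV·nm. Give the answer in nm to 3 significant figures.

11.4 nm

The Lyman series terminates on n_f = 1; the second line has n_i = 1+2 = 3.
ΔE = 122.4 × (1/1² − 1/3²) = 108.8 eV.
λ = 1240 / 108.8 = 11.4 nm.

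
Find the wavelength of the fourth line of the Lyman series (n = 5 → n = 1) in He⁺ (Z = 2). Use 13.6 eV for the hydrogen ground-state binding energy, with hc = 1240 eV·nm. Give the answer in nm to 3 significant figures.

The Lyman series terminates on n_f = 1; the fourth line has n_i = 1+4 = 5.
ΔE = 54.40 × (1/1² − 1/5²) = 52.22 eV.
λ = 1240 / 52.22 = 23.7 nm.

23.7 nm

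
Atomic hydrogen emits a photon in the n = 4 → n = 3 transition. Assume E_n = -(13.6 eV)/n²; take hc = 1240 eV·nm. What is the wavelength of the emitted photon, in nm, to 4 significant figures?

ΔE = 13.60 × (1/3² − 1/4²) = 13.60 × 0.04861 = 0.6611 eV.
λ = hc/ΔE = 1240 / 0.6611 = 1876 nm.
This line belongs to the Paschen series.

1876 nm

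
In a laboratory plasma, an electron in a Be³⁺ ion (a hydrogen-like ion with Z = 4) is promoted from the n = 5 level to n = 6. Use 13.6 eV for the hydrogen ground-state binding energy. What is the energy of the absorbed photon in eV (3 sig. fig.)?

2.66 eV

The Bohr energies scale as Z², so for Z = 4: E_n = −217.6/n² eV.
E_6 = −217.6/36 = −6.044 eV and E_5 = −217.6/25 = −8.704 eV.
The photon energy is |E_6 − E_5| = 2.66 eV.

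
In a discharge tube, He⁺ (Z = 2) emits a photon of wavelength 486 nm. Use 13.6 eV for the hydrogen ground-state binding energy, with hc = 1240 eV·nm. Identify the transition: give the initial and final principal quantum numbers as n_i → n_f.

The photon energy is ΔE = hc/λ = 1240 / 486 = 2.551 eV.
With Z = 2, ΔE = 54.40 × (1/n_f² − 1/n_i²), so 1/n_f² − 1/n_i² = 0.04690.
Trying n_f = 4 gives 1/n_i² = 0.01560, i.e. n_i ≈ 8; this pair matches.

n_i = 8, n_f = 4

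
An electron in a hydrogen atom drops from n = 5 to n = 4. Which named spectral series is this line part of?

The series is set by the lower level: n_f = 4 is the Brackett series.

Brackett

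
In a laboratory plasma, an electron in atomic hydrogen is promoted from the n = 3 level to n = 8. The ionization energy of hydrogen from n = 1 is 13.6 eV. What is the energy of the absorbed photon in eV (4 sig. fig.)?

E_8 = −13.60/64 = −0.2125 eV and E_3 = −13.60/9 = −1.511 eV.
The photon energy is |E_8 − E_3| = 1.299 eV.

1.299 eV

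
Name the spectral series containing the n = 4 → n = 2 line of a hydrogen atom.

Balmer

The series is set by the lower level: n_f = 2 is the Balmer series.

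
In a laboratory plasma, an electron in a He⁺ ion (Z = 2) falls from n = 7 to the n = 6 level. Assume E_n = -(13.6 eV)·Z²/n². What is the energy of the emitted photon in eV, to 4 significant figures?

The Bohr energies scale as Z², so for Z = 2: E_n = −54.40/n² eV.
E_7 = −54.40/49 = −1.110 eV and E_6 = −54.40/36 = −1.511 eV.
The photon energy is |E_7 − E_6| = 0.4009 eV.

0.4009 eV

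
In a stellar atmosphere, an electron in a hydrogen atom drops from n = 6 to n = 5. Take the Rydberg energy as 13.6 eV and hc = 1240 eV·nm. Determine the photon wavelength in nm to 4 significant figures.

7460 nm

ΔE = 13.60 × (1/5² − 1/6²) = 13.60 × 0.01222 = 0.1662 eV.
λ = hc/ΔE = 1240 / 0.1662 = 7460 nm.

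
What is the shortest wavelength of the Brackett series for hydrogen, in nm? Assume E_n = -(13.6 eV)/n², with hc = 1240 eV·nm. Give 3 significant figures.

1460 nm

The Brackett series has lower level n_f = 4; the series limit corresponds to n_i → ∞.
ΔE_max = 13.6 × 1 / 4² = 0.8500 eV.
λ_min = 1240 / 0.8500 = 1460 nm.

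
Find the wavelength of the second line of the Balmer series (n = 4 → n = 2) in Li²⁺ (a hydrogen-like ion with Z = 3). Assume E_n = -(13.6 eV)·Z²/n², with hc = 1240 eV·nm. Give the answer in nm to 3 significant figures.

The Balmer series terminates on n_f = 2; the second line has n_i = 2+2 = 4.
ΔE = 122.4 × (1/2² − 1/4²) = 22.95 eV.
λ = 1240 / 22.95 = 54.0 nm.

54.0 nm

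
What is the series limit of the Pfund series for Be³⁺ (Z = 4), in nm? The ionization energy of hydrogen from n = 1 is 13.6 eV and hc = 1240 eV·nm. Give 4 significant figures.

142.5 nm

The Pfund series has lower level n_f = 5; the series limit corresponds to n_i → ∞.
ΔE_max = 13.6 × 16 / 5² = 8.704 eV.
λ_min = 1240 / 8.704 = 142.5 nm.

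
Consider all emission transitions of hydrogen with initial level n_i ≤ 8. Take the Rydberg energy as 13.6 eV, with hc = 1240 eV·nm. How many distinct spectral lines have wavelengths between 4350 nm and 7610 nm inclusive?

3

Enumerate all n_i → n_f pairs with 1 ≤ n_f < n_i ≤ 8 and compute λ = 1240 / [13.6·1·(1/n_f² − 1/n_i²)].
Lines falling in [4350, 7610] nm: 7→5 (4654 nm), 6→5 (7460 nm), 8→6 (7503 nm).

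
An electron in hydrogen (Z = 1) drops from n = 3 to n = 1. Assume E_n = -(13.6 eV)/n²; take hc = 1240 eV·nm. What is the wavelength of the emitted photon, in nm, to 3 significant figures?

103 nm

ΔE = 13.60 × (1/1² − 1/3²) = 13.60 × 0.8889 = 12.09 eV.
λ = hc/ΔE = 1240 / 12.09 = 103 nm.
This line belongs to the Lyman series.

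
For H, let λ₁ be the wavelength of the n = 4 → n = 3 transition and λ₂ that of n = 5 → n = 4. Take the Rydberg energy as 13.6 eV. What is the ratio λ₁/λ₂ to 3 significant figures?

0.463

λ ∝ 1/ΔE ∝ 1/(1/n_f² − 1/n_i²), and the Z² and hc factors cancel in the ratio.
λ₁/λ₂ = (1/4² − 1/5²)/(1/3² − 1/4²) = 0.02250/0.04861 = 0.463.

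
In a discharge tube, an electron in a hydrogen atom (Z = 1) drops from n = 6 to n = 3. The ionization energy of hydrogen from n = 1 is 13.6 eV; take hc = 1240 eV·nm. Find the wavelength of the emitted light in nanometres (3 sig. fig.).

ΔE = 13.60 × (1/3² − 1/6²) = 13.60 × 0.08333 = 1.133 eV.
λ = hc/ΔE = 1240 / 1.133 = 1090 nm.

1090 nm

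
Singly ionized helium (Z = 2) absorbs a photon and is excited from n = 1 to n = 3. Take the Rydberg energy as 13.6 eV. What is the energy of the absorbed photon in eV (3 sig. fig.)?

48.4 eV

The Bohr energies scale as Z², so for Z = 2: E_n = −54.40/n² eV.
E_3 = −54.40/9 = −6.044 eV and E_1 = −54.40/1 = −54.40 eV.
The photon energy is |E_3 − E_1| = 48.4 eV.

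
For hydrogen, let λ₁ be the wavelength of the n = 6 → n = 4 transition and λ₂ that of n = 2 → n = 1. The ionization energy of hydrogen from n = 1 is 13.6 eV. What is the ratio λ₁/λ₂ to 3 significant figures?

21.6

λ ∝ 1/ΔE ∝ 1/(1/n_f² − 1/n_i²), and the Z² and hc factors cancel in the ratio.
λ₁/λ₂ = (1/1² − 1/2²)/(1/4² − 1/6²) = 0.7500/0.03472 = 21.6.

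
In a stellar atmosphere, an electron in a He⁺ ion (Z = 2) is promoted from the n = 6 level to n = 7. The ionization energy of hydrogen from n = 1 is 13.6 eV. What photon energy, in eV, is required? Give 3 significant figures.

The Bohr energies scale as Z², so for Z = 2: E_n = −54.40/n² eV.
E_7 = −54.40/49 = −1.110 eV and E_6 = −54.40/36 = −1.511 eV.
The photon energy is |E_7 − E_6| = 0.401 eV.

0.401 eV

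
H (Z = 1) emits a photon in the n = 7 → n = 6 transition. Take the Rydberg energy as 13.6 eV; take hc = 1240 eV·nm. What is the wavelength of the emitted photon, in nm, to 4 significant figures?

ΔE = 13.60 × (1/6² − 1/7²) = 13.60 × 0.007370 = 0.1002 eV.
λ = hc/ΔE = 1240 / 0.1002 = 12370 nm.

12370 nm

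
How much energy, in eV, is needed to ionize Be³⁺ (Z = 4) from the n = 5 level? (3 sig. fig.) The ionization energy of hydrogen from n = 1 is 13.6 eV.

8.70 eV

E_n = −13.6 Z²/n² = −217.6/n² eV for Z = 4.
E_5 = −217.6/25 = −8.70 eV, so ionization (to E = 0) requires 8.70 eV.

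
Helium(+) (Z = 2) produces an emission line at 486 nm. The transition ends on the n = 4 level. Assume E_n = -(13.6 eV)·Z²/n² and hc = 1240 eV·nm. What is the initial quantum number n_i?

n_i = 8

The photon energy is ΔE = hc/λ = 1240 / 486 = 2.551 eV.
With Z = 2, ΔE = 54.40 × (1/n_f² − 1/n_i²), so 1/n_f² − 1/n_i² = 0.04690.
With n_f = 4: 1/n_i² = 1/16 − 0.04690 = 0.01560, so n_i ≈ 8.01.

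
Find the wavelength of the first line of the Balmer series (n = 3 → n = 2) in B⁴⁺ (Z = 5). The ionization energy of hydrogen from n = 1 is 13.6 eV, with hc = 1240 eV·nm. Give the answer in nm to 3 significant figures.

26.3 nm

The Balmer series terminates on n_f = 2; the first line has n_i = 2+1 = 3.
ΔE = 340.0 × (1/2² − 1/3²) = 47.22 eV.
λ = 1240 / 47.22 = 26.3 nm.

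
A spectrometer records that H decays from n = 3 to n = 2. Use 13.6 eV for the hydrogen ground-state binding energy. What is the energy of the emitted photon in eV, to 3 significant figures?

1.89 eV

E_3 = −13.60/9 = −1.511 eV and E_2 = −13.60/4 = −3.400 eV.
The photon energy is |E_3 − E_2| = 1.89 eV.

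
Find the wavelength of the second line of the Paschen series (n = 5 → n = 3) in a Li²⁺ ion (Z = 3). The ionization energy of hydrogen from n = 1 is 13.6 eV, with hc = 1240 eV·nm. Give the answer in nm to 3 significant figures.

The Paschen series terminates on n_f = 3; the second line has n_i = 3+2 = 5.
ΔE = 122.4 × (1/3² − 1/5²) = 8.704 eV.
λ = 1240 / 8.704 = 142 nm.

142 nm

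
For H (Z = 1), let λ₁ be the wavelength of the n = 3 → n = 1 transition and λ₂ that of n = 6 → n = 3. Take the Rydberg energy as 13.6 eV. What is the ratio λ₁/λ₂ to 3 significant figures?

λ ∝ 1/ΔE ∝ 1/(1/n_f² − 1/n_i²), and the Z² and hc factors cancel in the ratio.
λ₁/λ₂ = (1/3² − 1/6²)/(1/1² − 1/3²) = 0.08333/0.8889 = 0.0938.

0.0938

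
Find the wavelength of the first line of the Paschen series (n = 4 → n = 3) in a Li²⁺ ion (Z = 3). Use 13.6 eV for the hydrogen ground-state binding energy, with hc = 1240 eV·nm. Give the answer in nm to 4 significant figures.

208.4 nm

The Paschen series terminates on n_f = 3; the first line has n_i = 3+1 = 4.
ΔE = 122.4 × (1/3² − 1/4²) = 5.950 eV.
λ = 1240 / 5.950 = 208.4 nm.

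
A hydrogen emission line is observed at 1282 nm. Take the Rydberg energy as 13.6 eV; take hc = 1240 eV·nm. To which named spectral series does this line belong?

Paschen

ΔE = 1240/1282 = 0.9672 eV.
This matches 13.6 × (1/3² − 1/5²), so n_f = 3: the Paschen series.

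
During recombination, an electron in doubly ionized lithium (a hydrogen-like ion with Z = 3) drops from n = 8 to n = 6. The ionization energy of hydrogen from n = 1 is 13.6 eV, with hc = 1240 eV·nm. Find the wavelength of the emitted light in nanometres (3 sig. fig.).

For Z = 3 the level energies scale as Z², so the effective Rydberg energy is 13.6 × 9 = 122.4 eV.
ΔE = 122.4 × (1/6² − 1/8²) = 122.4 × 0.01215 = 1.488 eV.
λ = hc/ΔE = 1240 / 1.488 = 834 nm.

834 nm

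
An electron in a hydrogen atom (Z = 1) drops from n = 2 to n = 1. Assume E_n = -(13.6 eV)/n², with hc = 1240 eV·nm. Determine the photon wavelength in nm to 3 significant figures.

122 nm

ΔE = 13.60 × (1/1² − 1/2²) = 13.60 × 0.7500 = 10.20 eV.
λ = hc/ΔE = 1240 / 10.20 = 122 nm.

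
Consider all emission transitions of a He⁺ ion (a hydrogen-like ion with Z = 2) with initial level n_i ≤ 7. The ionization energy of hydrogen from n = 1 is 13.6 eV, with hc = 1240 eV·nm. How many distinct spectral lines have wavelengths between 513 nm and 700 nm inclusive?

Enumerate all n_i → n_f pairs with 1 ≤ n_f < n_i ≤ 7 and compute λ = 1240 / [13.6·4·(1/n_f² − 1/n_i²)].
Lines falling in [513, 700] nm: 7→4 (541.5 nm), 6→4 (656.5 nm).

2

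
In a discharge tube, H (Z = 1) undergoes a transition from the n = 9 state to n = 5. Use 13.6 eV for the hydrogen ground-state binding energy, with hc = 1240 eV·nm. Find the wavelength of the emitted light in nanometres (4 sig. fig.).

ΔE = 13.60 × (1/5² − 1/9²) = 13.60 × 0.02765 = 0.3761 eV.
λ = hc/ΔE = 1240 / 0.3761 = 3297 nm.
This line belongs to the Pfund series.

3297 nm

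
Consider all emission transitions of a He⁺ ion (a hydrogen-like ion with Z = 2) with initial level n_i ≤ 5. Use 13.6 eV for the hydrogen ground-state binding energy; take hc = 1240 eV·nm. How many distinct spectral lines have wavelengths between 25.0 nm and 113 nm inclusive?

3

Enumerate all n_i → n_f pairs with 1 ≤ n_f < n_i ≤ 5 and compute λ = 1240 / [13.6·4·(1/n_f² − 1/n_i²)].
Lines falling in [25.0, 113] nm: 3→1 (25.64 nm), 2→1 (30.39 nm), 5→2 (108.5 nm).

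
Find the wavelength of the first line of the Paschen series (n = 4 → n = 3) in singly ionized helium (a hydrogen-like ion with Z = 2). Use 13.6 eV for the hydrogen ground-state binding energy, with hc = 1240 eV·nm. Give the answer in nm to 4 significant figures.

468.9 nm

The Paschen series terminates on n_f = 3; the first line has n_i = 3+1 = 4.
ΔE = 54.40 × (1/3² − 1/4²) = 2.644 eV.
λ = 1240 / 2.644 = 468.9 nm.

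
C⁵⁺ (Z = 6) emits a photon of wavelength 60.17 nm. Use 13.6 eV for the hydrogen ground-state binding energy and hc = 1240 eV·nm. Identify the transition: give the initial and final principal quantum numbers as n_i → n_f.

The photon energy is ΔE = hc/λ = 1240 / 60.17 = 20.61 eV.
With Z = 6, ΔE = 489.6 × (1/n_f² − 1/n_i²), so 1/n_f² − 1/n_i² = 0.04209.
Trying n_f = 4 gives 1/n_i² = 0.02041, i.e. n_i ≈ 7; this pair matches.

n_i = 7, n_f = 4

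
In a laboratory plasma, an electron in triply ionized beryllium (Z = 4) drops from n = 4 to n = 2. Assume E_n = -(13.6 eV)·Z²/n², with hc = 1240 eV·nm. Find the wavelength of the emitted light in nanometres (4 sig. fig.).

30.39 nm

For Z = 4 the level energies scale as Z², so the effective Rydberg energy is 13.6 × 16 = 217.6 eV.
ΔE = 217.6 × (1/2² − 1/4²) = 217.6 × 0.1875 = 40.80 eV.
λ = hc/ΔE = 1240 / 40.80 = 30.39 nm.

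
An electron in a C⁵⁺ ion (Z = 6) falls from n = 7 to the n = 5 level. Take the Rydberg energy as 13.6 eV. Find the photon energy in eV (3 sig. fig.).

The Bohr energies scale as Z², so for Z = 6: E_n = −489.6/n² eV.
E_7 = −489.6/49 = −9.992 eV and E_5 = −489.6/25 = −19.58 eV.
The photon energy is |E_7 − E_5| = 9.59 eV.

9.59 eV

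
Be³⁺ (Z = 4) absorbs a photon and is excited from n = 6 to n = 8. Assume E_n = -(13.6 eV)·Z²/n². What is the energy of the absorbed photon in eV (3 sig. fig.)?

2.64 eV

The Bohr energies scale as Z², so for Z = 4: E_n = −217.6/n² eV.
E_8 = −217.6/64 = −3.400 eV and E_6 = −217.6/36 = −6.044 eV.
The photon energy is |E_8 − E_6| = 2.64 eV.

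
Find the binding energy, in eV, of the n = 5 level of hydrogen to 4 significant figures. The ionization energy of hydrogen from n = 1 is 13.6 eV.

0.5440 eV

E_5 = −13.60/25 = −0.5440 eV, so ionization (to E = 0) requires 0.5440 eV.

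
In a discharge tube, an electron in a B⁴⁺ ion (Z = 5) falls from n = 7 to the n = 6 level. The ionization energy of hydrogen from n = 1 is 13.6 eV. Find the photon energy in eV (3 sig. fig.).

The Bohr energies scale as Z², so for Z = 5: E_n = −340.0/n² eV.
E_7 = −340.0/49 = −6.939 eV and E_6 = −340.0/36 = −9.444 eV.
The photon energy is |E_7 − E_6| = 2.51 eV.

2.51 eV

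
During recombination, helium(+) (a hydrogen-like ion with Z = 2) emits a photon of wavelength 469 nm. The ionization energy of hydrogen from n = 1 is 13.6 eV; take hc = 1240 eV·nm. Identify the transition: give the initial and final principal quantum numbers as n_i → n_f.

The photon energy is ΔE = hc/λ = 1240 / 469 = 2.644 eV.
With Z = 2, ΔE = 54.40 × (1/n_f² − 1/n_i²), so 1/n_f² − 1/n_i² = 0.04860.
Trying n_f = 3 gives 1/n_i² = 0.06251, i.e. n_i ≈ 4; this pair matches.

n_i = 4, n_f = 3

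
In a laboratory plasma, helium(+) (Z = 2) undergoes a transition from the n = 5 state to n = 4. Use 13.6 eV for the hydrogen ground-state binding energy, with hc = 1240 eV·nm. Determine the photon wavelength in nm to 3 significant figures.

1010 nm

For Z = 2 the level energies scale as Z², so the effective Rydberg energy is 13.6 × 4 = 54.40 eV.
ΔE = 54.40 × (1/4² − 1/5²) = 54.40 × 0.02250 = 1.224 eV.
λ = hc/ΔE = 1240 / 1.224 = 1010 nm.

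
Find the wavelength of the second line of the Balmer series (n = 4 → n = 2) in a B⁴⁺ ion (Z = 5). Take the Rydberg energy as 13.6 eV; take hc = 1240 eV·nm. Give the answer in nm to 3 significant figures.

19.5 nm

The Balmer series terminates on n_f = 2; the second line has n_i = 2+2 = 4.
ΔE = 340.0 × (1/2² − 1/4²) = 63.75 eV.
λ = 1240 / 63.75 = 19.5 nm.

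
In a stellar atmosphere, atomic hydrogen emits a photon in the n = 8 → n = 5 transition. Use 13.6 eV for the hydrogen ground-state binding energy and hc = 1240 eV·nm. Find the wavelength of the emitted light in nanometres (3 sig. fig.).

3740 nm

ΔE = 13.60 × (1/5² − 1/8²) = 13.60 × 0.02438 = 0.3315 eV.
λ = hc/ΔE = 1240 / 0.3315 = 3740 nm.
This line belongs to the Pfund series.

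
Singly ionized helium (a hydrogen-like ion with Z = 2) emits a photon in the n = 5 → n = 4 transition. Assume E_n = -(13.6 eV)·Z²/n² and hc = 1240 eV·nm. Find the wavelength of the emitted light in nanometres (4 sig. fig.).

1013 nm

For Z = 2 the level energies scale as Z², so the effective Rydberg energy is 13.6 × 4 = 54.40 eV.
ΔE = 54.40 × (1/4² − 1/5²) = 54.40 × 0.02250 = 1.224 eV.
λ = hc/ΔE = 1240 / 1.224 = 1013 nm.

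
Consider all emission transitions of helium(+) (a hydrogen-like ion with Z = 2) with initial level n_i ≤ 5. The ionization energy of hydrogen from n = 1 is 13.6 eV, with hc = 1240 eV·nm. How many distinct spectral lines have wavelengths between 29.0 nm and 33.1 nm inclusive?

1

Enumerate all n_i → n_f pairs with 1 ≤ n_f < n_i ≤ 5 and compute λ = 1240 / [13.6·4·(1/n_f² − 1/n_i²)].
Lines falling in [29.0, 33.1] nm: 2→1 (30.39 nm).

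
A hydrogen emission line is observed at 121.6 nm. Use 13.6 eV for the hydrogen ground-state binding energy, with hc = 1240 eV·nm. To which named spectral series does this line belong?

ΔE = 1240/121.6 = 10.20 eV.
This matches 13.6 × (1/1² − 1/2²), so n_f = 1: the Lyman series.

Lyman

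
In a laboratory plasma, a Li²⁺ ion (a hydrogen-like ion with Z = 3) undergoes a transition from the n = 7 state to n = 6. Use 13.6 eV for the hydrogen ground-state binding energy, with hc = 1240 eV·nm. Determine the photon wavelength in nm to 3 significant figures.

1370 nm

For Z = 3 the level energies scale as Z², so the effective Rydberg energy is 13.6 × 9 = 122.4 eV.
ΔE = 122.4 × (1/6² − 1/7²) = 122.4 × 0.007370 = 0.9020 eV.
λ = hc/ΔE = 1240 / 0.9020 = 1370 nm.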